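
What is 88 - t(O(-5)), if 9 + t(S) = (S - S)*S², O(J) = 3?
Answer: 97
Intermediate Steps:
t(S) = -9 (t(S) = -9 + (S - S)*S² = -9 + 0*S² = -9 + 0 = -9)
88 - t(O(-5)) = 88 - 1*(-9) = 88 + 9 = 97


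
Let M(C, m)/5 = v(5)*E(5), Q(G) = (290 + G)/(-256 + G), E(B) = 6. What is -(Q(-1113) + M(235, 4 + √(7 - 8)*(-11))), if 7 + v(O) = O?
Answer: 81317/1369 ≈ 59.399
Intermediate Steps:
v(O) = -7 + O
Q(G) = (290 + G)/(-256 + G)
M(C, m) = -60 (M(C, m) = 5*((-7 + 5)*6) = 5*(-2*6) = 5*(-12) = -60)
-(Q(-1113) + M(235, 4 + √(7 - 8)*(-11))) = -((290 - 1113)/(-256 - 1113) - 60) = -(-823/(-1369) - 60) = -(-1/1369*(-823) - 60) = -(823/1369 - 60) = -1*(-81317/1369) = 81317/1369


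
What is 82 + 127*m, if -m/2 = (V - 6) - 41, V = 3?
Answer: 11258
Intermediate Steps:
m = 88 (m = -2*((3 - 6) - 41) = -2*(-3 - 41) = -2*(-44) = 88)
82 + 127*m = 82 + 127*88 = 82 + 11176 = 11258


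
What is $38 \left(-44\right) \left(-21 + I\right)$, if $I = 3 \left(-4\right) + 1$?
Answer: $53504$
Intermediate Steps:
$I = -11$ ($I = -12 + 1 = -11$)
$38 \left(-44\right) \left(-21 + I\right) = 38 \left(-44\right) \left(-21 - 11\right) = \left(-1672\right) \left(-32\right) = 53504$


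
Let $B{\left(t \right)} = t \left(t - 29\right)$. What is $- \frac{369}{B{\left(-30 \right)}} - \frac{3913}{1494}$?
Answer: $- \frac{623108}{220365} \approx -2.8276$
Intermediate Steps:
$B{\left(t \right)} = t \left(-29 + t\right)$
$- \frac{369}{B{\left(-30 \right)}} - \frac{3913}{1494} = - \frac{369}{\left(-30\right) \left(-29 - 30\right)} - \frac{3913}{1494} = - \frac{369}{\left(-30\right) \left(-59\right)} - \frac{3913}{1494} = - \frac{369}{1770} - \frac{3913}{1494} = \left(-369\right) \frac{1}{1770} - \frac{3913}{1494} = - \frac{123}{590} - \frac{3913}{1494} = - \frac{623108}{220365}$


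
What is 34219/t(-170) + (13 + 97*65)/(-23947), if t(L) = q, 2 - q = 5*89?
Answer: -822241267/10608521 ≈ -77.508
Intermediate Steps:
q = -443 (q = 2 - 5*89 = 2 - 1*445 = 2 - 445 = -443)
t(L) = -443
34219/t(-170) + (13 + 97*65)/(-23947) = 34219/(-443) + (13 + 97*65)/(-23947) = 34219*(-1/443) + (13 + 6305)*(-1/23947) = -34219/443 + 6318*(-1/23947) = -34219/443 - 6318/23947 = -822241267/10608521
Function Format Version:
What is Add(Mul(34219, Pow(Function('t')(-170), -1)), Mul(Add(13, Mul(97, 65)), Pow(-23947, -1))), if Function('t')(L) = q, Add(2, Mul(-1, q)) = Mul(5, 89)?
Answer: Rational(-822241267, 10608521) ≈ -77.508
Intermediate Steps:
q = -443 (q = Add(2, Mul(-1, Mul(5, 89))) = Add(2, Mul(-1, 445)) = Add(2, -445) = -443)
Function('t')(L) = -443
Add(Mul(34219, Pow(Function('t')(-170), -1)), Mul(Add(13, Mul(97, 65)), Pow(-23947, -1))) = Add(Mul(34219, Pow(-443, -1)), Mul(Add(13, Mul(97, 65)), Pow(-23947, -1))) = Add(Mul(34219, Rational(-1, 443)), Mul(Add(13, 6305), Rational(-1, 23947))) = Add(Rational(-34219, 443), Mul(6318, Rational(-1, 23947))) = Add(Rational(-34219, 443), Rational(-6318, 23947)) = Rational(-822241267, 10608521)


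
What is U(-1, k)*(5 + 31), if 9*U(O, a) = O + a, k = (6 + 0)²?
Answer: 140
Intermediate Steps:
k = 36 (k = 6² = 36)
U(O, a) = O/9 + a/9 (U(O, a) = (O + a)/9 = O/9 + a/9)
U(-1, k)*(5 + 31) = ((⅑)*(-1) + (⅑)*36)*(5 + 31) = (-⅑ + 4)*36 = (35/9)*36 = 140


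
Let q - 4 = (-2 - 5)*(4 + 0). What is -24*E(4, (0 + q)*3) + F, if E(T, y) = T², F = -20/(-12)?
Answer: -1147/3 ≈ -382.33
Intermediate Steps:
q = -24 (q = 4 + (-2 - 5)*(4 + 0) = 4 - 7*4 = 4 - 28 = -24)
F = 5/3 (F = -20*(-1/12) = 5/3 ≈ 1.6667)
-24*E(4, (0 + q)*3) + F = -24*4² + 5/3 = -24*16 + 5/3 = -384 + 5/3 = -1147/3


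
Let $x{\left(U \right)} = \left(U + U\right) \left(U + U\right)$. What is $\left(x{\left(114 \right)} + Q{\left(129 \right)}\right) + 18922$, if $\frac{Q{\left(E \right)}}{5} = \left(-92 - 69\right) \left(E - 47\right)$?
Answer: $4896$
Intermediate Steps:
$Q{\left(E \right)} = 37835 - 805 E$ ($Q{\left(E \right)} = 5 \left(-92 - 69\right) \left(E - 47\right) = 5 \left(- 161 \left(-47 + E\right)\right) = 5 \left(7567 - 161 E\right) = 37835 - 805 E$)
$x{\left(U \right)} = 4 U^{2}$ ($x{\left(U \right)} = 2 U 2 U = 4 U^{2}$)
$\left(x{\left(114 \right)} + Q{\left(129 \right)}\right) + 18922 = \left(4 \cdot 114^{2} + \left(37835 - 103845\right)\right) + 18922 = \left(4 \cdot 12996 + \left(37835 - 103845\right)\right) + 18922 = \left(51984 - 66010\right) + 18922 = -14026 + 18922 = 4896$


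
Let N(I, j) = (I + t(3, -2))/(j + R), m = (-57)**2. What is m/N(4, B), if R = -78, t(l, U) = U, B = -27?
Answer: -341145/2 ≈ -1.7057e+5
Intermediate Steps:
m = 3249
N(I, j) = (-2 + I)/(-78 + j) (N(I, j) = (I - 2)/(j - 78) = (-2 + I)/(-78 + j))
m/N(4, B) = 3249/(((-2 + 4)/(-78 - 27))) = 3249/((2/(-105))) = 3249/((-1/105*2)) = 3249/(-2/105) = 3249*(-105/2) = -341145/2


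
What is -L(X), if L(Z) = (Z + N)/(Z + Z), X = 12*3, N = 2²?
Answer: -5/9 ≈ -0.55556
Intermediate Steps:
N = 4
X = 36
L(Z) = (4 + Z)/(2*Z) (L(Z) = (Z + 4)/(Z + Z) = (4 + Z)/((2*Z)) = (4 + Z)*(1/(2*Z)) = (4 + Z)/(2*Z))
-L(X) = -(4 + 36)/(2*36) = -40/(2*36) = -1*5/9 = -5/9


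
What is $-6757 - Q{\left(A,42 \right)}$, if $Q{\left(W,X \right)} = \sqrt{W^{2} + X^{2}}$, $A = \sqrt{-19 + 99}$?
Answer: $-6757 - 2 \sqrt{461} \approx -6799.9$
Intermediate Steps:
$A = 4 \sqrt{5}$ ($A = \sqrt{80} = 4 \sqrt{5} \approx 8.9443$)
$-6757 - Q{\left(A,42 \right)} = -6757 - \sqrt{\left(4 \sqrt{5}\right)^{2} + 42^{2}} = -6757 - \sqrt{80 + 1764} = -6757 - \sqrt{1844} = -6757 - 2 \sqrt{461}$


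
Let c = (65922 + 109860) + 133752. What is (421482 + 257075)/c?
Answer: 678557/309534 ≈ 2.1922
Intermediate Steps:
c = 309534 (c = 175782 + 133752 = 309534)
(421482 + 257075)/c = (421482 + 257075)/309534 = 678557*(1/309534) = 678557/309534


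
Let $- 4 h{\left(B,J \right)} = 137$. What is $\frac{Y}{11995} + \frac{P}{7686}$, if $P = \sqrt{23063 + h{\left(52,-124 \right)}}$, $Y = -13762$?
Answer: $- \frac{13762}{11995} + \frac{\sqrt{10235}}{5124} \approx -1.1276$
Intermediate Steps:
$h{\left(B,J \right)} = - \frac{137}{4}$ ($h{\left(B,J \right)} = \left(- \frac{1}{4}\right) 137 = - \frac{137}{4}$)
$P = \frac{3 \sqrt{10235}}{2}$ ($P = \sqrt{23063 - \frac{137}{4}} = \sqrt{\frac{92115}{4}} = \frac{3 \sqrt{10235}}{2} \approx 151.75$)
$\frac{Y}{11995} + \frac{P}{7686} = - \frac{13762}{11995} + \frac{\frac{3}{2} \sqrt{10235}}{7686} = \left(-13762\right) \frac{1}{11995} + \frac{3 \sqrt{10235}}{2} \cdot \frac{1}{7686} = - \frac{13762}{11995} + \frac{\sqrt{10235}}{5124}$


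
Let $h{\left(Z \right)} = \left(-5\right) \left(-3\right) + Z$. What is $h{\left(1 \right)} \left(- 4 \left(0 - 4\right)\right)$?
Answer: $256$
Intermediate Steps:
$h{\left(Z \right)} = 15 + Z$
$h{\left(1 \right)} \left(- 4 \left(0 - 4\right)\right) = \left(15 + 1\right) \left(- 4 \left(0 - 4\right)\right) = 16 \left(\left(-4\right) \left(-4\right)\right) = 16 \cdot 16 = 256$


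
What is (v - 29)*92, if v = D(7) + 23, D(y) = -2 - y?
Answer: -1380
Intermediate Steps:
v = 14 (v = (-2 - 1*7) + 23 = (-2 - 7) + 23 = -9 + 23 = 14)
(v - 29)*92 = (14 - 29)*92 = -15*92 = -1380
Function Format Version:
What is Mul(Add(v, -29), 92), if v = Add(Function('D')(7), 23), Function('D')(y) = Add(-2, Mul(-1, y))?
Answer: -1380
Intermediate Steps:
v = 14 (v = Add(Add(-2, Mul(-1, 7)), 23) = Add(Add(-2, -7), 23) = Add(-9, 23) = 14)
Mul(Add(v, -29), 92) = Mul(Add(14, -29), 92) = Mul(-15, 92) = -1380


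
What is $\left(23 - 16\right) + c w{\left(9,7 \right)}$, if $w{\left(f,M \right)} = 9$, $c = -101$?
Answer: $-902$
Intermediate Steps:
$\left(23 - 16\right) + c w{\left(9,7 \right)} = \left(23 - 16\right) - 909 = 7 - 909 = -902$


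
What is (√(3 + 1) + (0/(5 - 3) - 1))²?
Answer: 1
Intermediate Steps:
(√(3 + 1) + (0/(5 - 3) - 1))² = (√4 + (0/2 - 1))² = (2 + (0*(½) - 1))² = (2 + (0 - 1))² = (2 - 1)² = 1² = 1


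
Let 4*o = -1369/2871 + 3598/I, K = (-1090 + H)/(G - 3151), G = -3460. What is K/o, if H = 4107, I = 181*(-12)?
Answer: 1140208776/1332549821 ≈ 0.85566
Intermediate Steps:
I = -2172
K = -3017/6611 (K = (-1090 + 4107)/(-3460 - 3151) = 3017/(-6611) = 3017*(-1/6611) = -3017/6611 ≈ -0.45636)
o = -2217221/4157208 (o = (-1369/2871 + 3598/(-2172))/4 = (-1369*1/2871 + 3598*(-1/2172))/4 = (-1369/2871 - 1799/1086)/4 = (¼)*(-2217221/1039302) = -2217221/4157208 ≈ -0.53334)
K/o = -3017/(6611*(-2217221/4157208)) = -3017/6611*(-4157208/2217221) = 1140208776/1332549821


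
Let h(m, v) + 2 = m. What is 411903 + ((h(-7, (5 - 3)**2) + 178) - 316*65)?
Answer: 391532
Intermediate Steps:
h(m, v) = -2 + m
411903 + ((h(-7, (5 - 3)**2) + 178) - 316*65) = 411903 + (((-2 - 7) + 178) - 316*65) = 411903 + ((-9 + 178) - 20540) = 411903 + (169 - 20540) = 411903 - 20371 = 391532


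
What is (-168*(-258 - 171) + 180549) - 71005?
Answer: 181616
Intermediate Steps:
(-168*(-258 - 171) + 180549) - 71005 = (-168*(-429) + 180549) - 71005 = (72072 + 180549) - 71005 = 252621 - 71005 = 181616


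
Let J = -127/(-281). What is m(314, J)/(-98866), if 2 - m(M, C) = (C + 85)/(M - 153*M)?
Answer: -6711787/331487020472 ≈ -2.0248e-5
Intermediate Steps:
J = 127/281 (J = -127*(-1/281) = 127/281 ≈ 0.45196)
m(M, C) = 2 + (85 + C)/(152*M) (m(M, C) = 2 - (C + 85)/(M - 153*M) = 2 - (85 + C)/((-152*M)) = 2 - (85 + C)*(-1/(152*M)) = 2 - (-1)*(85 + C)/(152*M) = 2 + (85 + C)/(152*M))
m(314, J)/(-98866) = ((1/152)*(85 + 127/281 + 304*314)/314)/(-98866) = ((1/152)*(1/314)*(85 + 127/281 + 95456))*(-1/98866) = ((1/152)*(1/314)*(26847148/281))*(-1/98866) = (6711787/3352892)*(-1/98866) = -6711787/331487020472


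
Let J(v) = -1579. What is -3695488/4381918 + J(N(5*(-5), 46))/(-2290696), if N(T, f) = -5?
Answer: -4229160265563/5018821017464 ≈ -0.84266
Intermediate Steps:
-3695488/4381918 + J(N(5*(-5), 46))/(-2290696) = -3695488/4381918 - 1579/(-2290696) = -3695488*1/4381918 - 1579*(-1/2290696) = -1847744/2190959 + 1579/2290696 = -4229160265563/5018821017464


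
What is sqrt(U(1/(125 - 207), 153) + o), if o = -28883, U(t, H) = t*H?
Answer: I*sqrt(194221838)/82 ≈ 169.96*I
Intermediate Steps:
U(t, H) = H*t
sqrt(U(1/(125 - 207), 153) + o) = sqrt(153/(125 - 207) - 28883) = sqrt(153/(-82) - 28883) = sqrt(153*(-1/82) - 28883) = sqrt(-153/82 - 28883) = sqrt(-2368559/82) = I*sqrt(194221838)/82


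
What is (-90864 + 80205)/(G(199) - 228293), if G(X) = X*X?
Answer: 10659/188692 ≈ 0.056489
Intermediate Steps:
G(X) = X**2
(-90864 + 80205)/(G(199) - 228293) = (-90864 + 80205)/(199**2 - 228293) = -10659/(39601 - 228293) = -10659/(-188692) = -10659*(-1/188692) = 10659/188692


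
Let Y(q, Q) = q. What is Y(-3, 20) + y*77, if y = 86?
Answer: 6619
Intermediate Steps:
Y(-3, 20) + y*77 = -3 + 86*77 = -3 + 6622 = 6619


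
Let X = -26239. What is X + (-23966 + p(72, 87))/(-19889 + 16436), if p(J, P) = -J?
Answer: -90579229/3453 ≈ -26232.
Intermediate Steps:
X + (-23966 + p(72, 87))/(-19889 + 16436) = -26239 + (-23966 - 1*72)/(-19889 + 16436) = -26239 + (-23966 - 72)/(-3453) = -26239 - 24038*(-1/3453) = -26239 + 24038/3453 = -90579229/3453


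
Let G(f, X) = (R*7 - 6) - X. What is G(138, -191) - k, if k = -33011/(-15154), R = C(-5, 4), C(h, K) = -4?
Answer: 2346167/15154 ≈ 154.82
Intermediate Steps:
R = -4
G(f, X) = -34 - X (G(f, X) = (-4*7 - 6) - X = (-28 - 6) - X = -34 - X)
k = 33011/15154 (k = -33011*(-1/15154) = 33011/15154 ≈ 2.1784)
G(138, -191) - k = (-34 - 1*(-191)) - 1*33011/15154 = (-34 + 191) - 33011/15154 = 157 - 33011/15154 = 2346167/15154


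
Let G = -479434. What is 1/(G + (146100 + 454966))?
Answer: 1/121632 ≈ 8.2215e-6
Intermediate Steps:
1/(G + (146100 + 454966)) = 1/(-479434 + (146100 + 454966)) = 1/(-479434 + 601066) = 1/121632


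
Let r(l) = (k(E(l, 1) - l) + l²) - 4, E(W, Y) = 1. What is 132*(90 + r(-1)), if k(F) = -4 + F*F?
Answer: 11484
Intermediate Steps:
k(F) = -4 + F²
r(l) = -8 + l² + (1 - l)² (r(l) = ((-4 + (1 - l)²) + l²) - 4 = (-4 + l² + (1 - l)²) - 4 = -8 + l² + (1 - l)²)
132*(90 + r(-1)) = 132*(90 + (-8 + (-1)² + (-1 - 1)²)) = 132*(90 + (-8 + 1 + (-2)²)) = 132*(90 + (-8 + 1 + 4)) = 132*(90 - 3) = 132*87 = 11484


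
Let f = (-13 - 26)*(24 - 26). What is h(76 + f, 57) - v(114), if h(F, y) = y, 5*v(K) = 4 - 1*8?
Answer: 289/5 ≈ 57.800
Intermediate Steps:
v(K) = -⅘ (v(K) = (4 - 1*8)/5 = (4 - 8)/5 = (⅕)*(-4) = -⅘)
f = 78 (f = -39*(-2) = 78)
h(76 + f, 57) - v(114) = 57 - 1*(-⅘) = 57 + ⅘ = 289/5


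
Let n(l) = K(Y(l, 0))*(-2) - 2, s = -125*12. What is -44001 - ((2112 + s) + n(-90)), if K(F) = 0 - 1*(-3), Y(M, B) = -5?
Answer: -44605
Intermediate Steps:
s = -1500
K(F) = 3 (K(F) = 0 + 3 = 3)
n(l) = -8 (n(l) = 3*(-2) - 2 = -6 - 2 = -8)
-44001 - ((2112 + s) + n(-90)) = -44001 - ((2112 - 1500) - 8) = -44001 - (612 - 8) = -44001 - 1*604 = -44001 - 604 = -44605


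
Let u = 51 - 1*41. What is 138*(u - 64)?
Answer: -7452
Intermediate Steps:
u = 10 (u = 51 - 41 = 10)
138*(u - 64) = 138*(10 - 64) = 138*(-54) = -7452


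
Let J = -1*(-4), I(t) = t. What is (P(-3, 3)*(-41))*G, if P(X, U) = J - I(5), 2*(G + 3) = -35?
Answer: -1681/2 ≈ -840.50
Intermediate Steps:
G = -41/2 (G = -3 + (½)*(-35) = -3 - 35/2 = -41/2 ≈ -20.500)
J = 4
P(X, U) = -1 (P(X, U) = 4 - 1*5 = 4 - 5 = -1)
(P(-3, 3)*(-41))*G = -1*(-41)*(-41/2) = 41*(-41/2) = -1681/2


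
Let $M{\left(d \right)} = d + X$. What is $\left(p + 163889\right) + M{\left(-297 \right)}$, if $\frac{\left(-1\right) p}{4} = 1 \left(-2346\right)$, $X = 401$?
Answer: $173377$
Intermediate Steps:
$M{\left(d \right)} = 401 + d$ ($M{\left(d \right)} = d + 401 = 401 + d$)
$p = 9384$ ($p = - 4 \cdot 1 \left(-2346\right) = \left(-4\right) \left(-2346\right) = 9384$)
$\left(p + 163889\right) + M{\left(-297 \right)} = \left(9384 + 163889\right) + \left(401 - 297\right) = 173273 + 104 = 173377$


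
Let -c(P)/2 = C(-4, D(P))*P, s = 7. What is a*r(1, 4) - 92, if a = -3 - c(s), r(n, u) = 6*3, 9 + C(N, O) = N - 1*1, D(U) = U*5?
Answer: -3674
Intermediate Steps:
D(U) = 5*U
C(N, O) = -10 + N (C(N, O) = -9 + (N - 1*1) = -9 + (N - 1) = -9 + (-1 + N) = -10 + N)
r(n, u) = 18
c(P) = 28*P (c(P) = -2*(-10 - 4)*P = -(-28)*P = 28*P)
a = -199 (a = -3 - 28*7 = -3 - 1*196 = -3 - 196 = -199)
a*r(1, 4) - 92 = -199*18 - 92 = -3582 - 92 = -3674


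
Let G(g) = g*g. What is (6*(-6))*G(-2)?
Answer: -144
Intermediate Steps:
G(g) = g²
(6*(-6))*G(-2) = (6*(-6))*(-2)² = -36*4 = -144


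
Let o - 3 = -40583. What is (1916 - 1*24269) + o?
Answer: -62933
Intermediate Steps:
o = -40580 (o = 3 - 40583 = -40580)
(1916 - 1*24269) + o = (1916 - 1*24269) - 40580 = (1916 - 24269) - 40580 = -22353 - 40580 = -62933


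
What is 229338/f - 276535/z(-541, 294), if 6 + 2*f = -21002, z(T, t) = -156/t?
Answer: 2737028761/5252 ≈ 5.2114e+5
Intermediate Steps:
f = -10504 (f = -3 + (1/2)*(-21002) = -3 - 10501 = -10504)
229338/f - 276535/z(-541, 294) = 229338/(-10504) - 276535/((-156/294)) = 229338*(-1/10504) - 276535/((-156*1/294)) = -114669/5252 - 276535/(-26/49) = -114669/5252 - 276535*(-49/26) = -114669/5252 + 13550215/26 = 2737028761/5252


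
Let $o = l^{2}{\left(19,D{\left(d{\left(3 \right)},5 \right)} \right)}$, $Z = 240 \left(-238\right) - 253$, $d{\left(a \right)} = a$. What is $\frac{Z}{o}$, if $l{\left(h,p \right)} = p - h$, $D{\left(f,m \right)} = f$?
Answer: $- \frac{57373}{256} \approx -224.11$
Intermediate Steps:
$Z = -57373$ ($Z = -57120 - 253 = -57373$)
$o = 256$ ($o = \left(3 - 19\right)^{2} = \left(-16\right)^{2} = 256$)
$\frac{Z}{o} = - \frac{57373}{256}$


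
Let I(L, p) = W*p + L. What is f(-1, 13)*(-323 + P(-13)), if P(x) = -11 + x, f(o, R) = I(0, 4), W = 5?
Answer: -6940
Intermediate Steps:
I(L, p) = L + 5*p (I(L, p) = 5*p + L = L + 5*p)
f(o, R) = 20 (f(o, R) = 0 + 5*4 = 0 + 20 = 20)
f(-1, 13)*(-323 + P(-13)) = 20*(-323 + (-11 - 13)) = 20*(-323 - 24) = 20*(-347) = -6940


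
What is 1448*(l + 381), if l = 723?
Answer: 1598592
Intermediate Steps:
1448*(l + 381) = 1448*(723 + 381) = 1448*1104 = 1598592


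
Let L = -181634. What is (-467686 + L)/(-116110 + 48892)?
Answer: 108220/11203 ≈ 9.6599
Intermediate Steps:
(-467686 + L)/(-116110 + 48892) = (-467686 - 181634)/(-116110 + 48892) = -649320/(-67218) = -649320*(-1/67218) = 108220/11203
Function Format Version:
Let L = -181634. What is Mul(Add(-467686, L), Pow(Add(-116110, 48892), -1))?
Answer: Rational(108220, 11203) ≈ 9.6599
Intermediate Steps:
Mul(Add(-467686, L), Pow(Add(-116110, 48892), -1)) = Mul(Add(-467686, -181634), Pow(Add(-116110, 48892), -1)) = Mul(-649320, Pow(-67218, -1)) = Mul(-649320, Rational(-1, 67218)) = Rational(108220, 11203)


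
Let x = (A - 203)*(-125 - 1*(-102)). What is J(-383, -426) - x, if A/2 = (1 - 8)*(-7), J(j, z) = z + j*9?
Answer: -6288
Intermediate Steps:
J(j, z) = z + 9*j
A = 98 (A = 2*((1 - 8)*(-7)) = 2*(-7*(-7)) = 2*49 = 98)
x = 2415 (x = (98 - 203)*(-125 - 1*(-102)) = -105*(-125 + 102) = -105*(-23) = 2415)
J(-383, -426) - x = (-426 + 9*(-383)) - 1*2415 = (-426 - 3447) - 2415 = -3873 - 2415 = -6288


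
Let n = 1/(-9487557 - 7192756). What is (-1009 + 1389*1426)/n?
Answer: -33022099047665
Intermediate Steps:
n = -1/16680313 (n = 1/(-16680313) = -1/16680313 ≈ -5.9951e-8)
(-1009 + 1389*1426)/n = (-1009 + 1389*1426)/(-1/16680313) = (-1009 + 1980714)*(-16680313) = 1979705*(-16680313) = -33022099047665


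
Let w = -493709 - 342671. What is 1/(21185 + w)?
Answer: -1/815195 ≈ -1.2267e-6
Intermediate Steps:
w = -836380
1/(21185 + w) = 1/(21185 - 836380) = 1/(-815195) = -1/815195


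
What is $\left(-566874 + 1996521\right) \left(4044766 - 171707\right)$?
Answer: $5537107180173$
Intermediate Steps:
$\left(-566874 + 1996521\right) \left(4044766 - 171707\right) = 1429647 \cdot 3873059 = 5537107180173$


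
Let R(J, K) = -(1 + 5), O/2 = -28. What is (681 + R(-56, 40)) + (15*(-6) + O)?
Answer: 529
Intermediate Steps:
O = -56 (O = 2*(-28) = -56)
R(J, K) = -6 (R(J, K) = -1*6 = -6)
(681 + R(-56, 40)) + (15*(-6) + O) = (681 - 6) + (15*(-6) - 56) = 675 + (-90 - 56) = 675 - 146 = 529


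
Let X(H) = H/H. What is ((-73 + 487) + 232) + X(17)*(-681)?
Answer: -35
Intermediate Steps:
X(H) = 1
((-73 + 487) + 232) + X(17)*(-681) = ((-73 + 487) + 232) + 1*(-681) = (414 + 232) - 681 = 646 - 681 = -35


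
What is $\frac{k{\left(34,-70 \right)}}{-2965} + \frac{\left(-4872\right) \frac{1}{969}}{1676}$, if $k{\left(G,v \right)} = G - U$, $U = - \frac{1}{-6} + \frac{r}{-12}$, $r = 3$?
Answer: $- \frac{69798313}{4815290460} \approx -0.014495$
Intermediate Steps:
$U = - \frac{1}{12}$ ($U = - \frac{1}{-6} + \frac{3}{-12} = \left(-1\right) \left(- \frac{1}{6}\right) + 3 \left(- \frac{1}{12}\right) = \frac{1}{6} - \frac{1}{4} = - \frac{1}{12} \approx -0.083333$)
$k{\left(G,v \right)} = \frac{1}{12} + G$ ($k{\left(G,v \right)} = G - - \frac{1}{12} = G + \frac{1}{12} = \frac{1}{12} + G$)
$\frac{k{\left(34,-70 \right)}}{-2965} + \frac{\left(-4872\right) \frac{1}{969}}{1676} = \frac{\frac{1}{12} + 34}{-2965} + \frac{\left(-4872\right) \frac{1}{969}}{1676} = \frac{409}{12} \left(- \frac{1}{2965}\right) + \left(-4872\right) \frac{1}{969} \cdot \frac{1}{1676} = - \frac{409}{35580} - \frac{406}{135337} = - \frac{69798313}{4815290460}$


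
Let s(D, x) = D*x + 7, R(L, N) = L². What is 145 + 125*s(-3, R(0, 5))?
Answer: 1020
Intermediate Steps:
s(D, x) = 7 + D*x
145 + 125*s(-3, R(0, 5)) = 145 + 125*(7 - 3*0²) = 145 + 125*(7 - 3*0) = 145 + 125*(7 + 0) = 145 + 125*7 = 145 + 875 = 1020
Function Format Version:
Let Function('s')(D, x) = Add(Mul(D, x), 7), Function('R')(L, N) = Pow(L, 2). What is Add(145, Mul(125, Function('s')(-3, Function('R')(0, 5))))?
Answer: 1020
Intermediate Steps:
Function('s')(D, x) = Add(7, Mul(D, x))
Add(145, Mul(125, Function('s')(-3, Function('R')(0, 5)))) = Add(145, Mul(125, Add(7, Mul(-3, Pow(0, 2))))) = Add(145, Mul(125, Add(7, Mul(-3, 0)))) = Add(145, Mul(125, Add(7, 0))) = Add(145, Mul(125, 7)) = Add(145, 875) = 1020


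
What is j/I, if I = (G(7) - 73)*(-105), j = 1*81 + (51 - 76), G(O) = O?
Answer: 4/495 ≈ 0.0080808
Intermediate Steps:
j = 56 (j = 81 - 25 = 56)
I = 6930 (I = (7 - 73)*(-105) = -66*(-105) = 6930)
j/I = 56/6930 = 56*(1/6930) = 4/495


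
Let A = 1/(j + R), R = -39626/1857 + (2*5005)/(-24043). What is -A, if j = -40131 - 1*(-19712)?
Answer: 44647851/912635786057 ≈ 4.8922e-5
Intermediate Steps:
j = -20419 (j = -40131 + 19712 = -20419)
R = -971316488/44647851 (R = -39626*1/1857 + 10010*(-1/24043) = -39626/1857 - 10010/24043 = -971316488/44647851 ≈ -21.755)
A = -44647851/912635786057 (A = 1/(-20419 - 971316488/44647851) = 1/(-912635786057/44647851) = -44647851/912635786057 ≈ -4.8922e-5)
-A = -1*(-44647851/912635786057) = 44647851/912635786057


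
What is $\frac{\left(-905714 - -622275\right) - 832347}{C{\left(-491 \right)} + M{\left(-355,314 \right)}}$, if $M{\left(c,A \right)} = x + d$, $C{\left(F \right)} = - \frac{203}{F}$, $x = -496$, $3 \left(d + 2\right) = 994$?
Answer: $\frac{1643552778}{244891} \approx 6711.4$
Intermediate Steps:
$d = \frac{988}{3}$ ($d = -2 + \frac{1}{3} \cdot 994 = -2 + \frac{994}{3} = \frac{988}{3} \approx 329.33$)
$M{\left(c,A \right)} = - \frac{500}{3}$ ($M{\left(c,A \right)} = -496 + \frac{988}{3} = - \frac{500}{3}$)
$\frac{\left(-905714 - -622275\right) - 832347}{C{\left(-491 \right)} + M{\left(-355,314 \right)}} = \frac{\left(-905714 - -622275\right) - 832347}{- \frac{203}{-491} - \frac{500}{3}} = \frac{\left(-905714 + 622275\right) - 832347}{\left(-203\right) \left(- \frac{1}{491}\right) - \frac{500}{3}} = \frac{-283439 - 832347}{\frac{203}{491} - \frac{500}{3}} = - \frac{1115786}{- \frac{244891}{1473}} = \left(-1115786\right) \left(- \frac{1473}{244891}\right) = \frac{1643552778}{244891}$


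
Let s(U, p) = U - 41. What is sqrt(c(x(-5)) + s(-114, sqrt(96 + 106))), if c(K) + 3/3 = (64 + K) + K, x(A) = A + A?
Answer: 4*I*sqrt(7) ≈ 10.583*I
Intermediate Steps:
x(A) = 2*A
c(K) = 63 + 2*K (c(K) = -1 + ((64 + K) + K) = -1 + (64 + 2*K) = 63 + 2*K)
s(U, p) = -41 + U
sqrt(c(x(-5)) + s(-114, sqrt(96 + 106))) = sqrt((63 + 2*(2*(-5))) + (-41 - 114)) = sqrt((63 + 2*(-10)) - 155) = sqrt((63 - 20) - 155) = sqrt(43 - 155) = sqrt(-112) = 4*I*sqrt(7)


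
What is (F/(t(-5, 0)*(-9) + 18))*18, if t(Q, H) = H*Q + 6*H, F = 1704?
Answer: 1704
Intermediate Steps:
t(Q, H) = 6*H + H*Q
(F/(t(-5, 0)*(-9) + 18))*18 = (1704/((0*(6 - 5))*(-9) + 18))*18 = (1704/((0*1)*(-9) + 18))*18 = (1704/(0*(-9) + 18))*18 = (1704/(0 + 18))*18 = (1704/18)*18 = (1704*(1/18))*18 = (284/3)*18 = 1704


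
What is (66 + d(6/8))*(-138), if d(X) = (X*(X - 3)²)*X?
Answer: -1216125/128 ≈ -9501.0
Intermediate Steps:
d(X) = X²*(-3 + X)² (d(X) = (X*(-3 + X)²)*X = X²*(-3 + X)²)
(66 + d(6/8))*(-138) = (66 + (6/8)²*(-3 + 6/8)²)*(-138) = (66 + (6*(⅛))²*(-3 + 6*(⅛))²)*(-138) = (66 + (¾)²*(-3 + ¾)²)*(-138) = (66 + 9*(-9/4)²/16)*(-138) = (66 + (9/16)*(81/16))*(-138) = (66 + 729/256)*(-138) = (17625/256)*(-138) = -1216125/128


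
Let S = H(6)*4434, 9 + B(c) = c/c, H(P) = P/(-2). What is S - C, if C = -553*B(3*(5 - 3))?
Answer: -17726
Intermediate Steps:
H(P) = -P/2 (H(P) = P*(-1/2) = -P/2)
B(c) = -8 (B(c) = -9 + c/c = -9 + 1 = -8)
S = -13302 (S = -1/2*6*4434 = -3*4434 = -13302)
C = 4424 (C = -553*(-8) = 4424)
S - C = -13302 - 1*4424 = -13302 - 4424 = -17726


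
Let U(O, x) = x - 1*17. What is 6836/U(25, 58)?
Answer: 6836/41 ≈ 166.73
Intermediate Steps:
U(O, x) = -17 + x (U(O, x) = x - 17 = -17 + x)
6836/U(25, 58) = 6836/(-17 + 58) = 6836/41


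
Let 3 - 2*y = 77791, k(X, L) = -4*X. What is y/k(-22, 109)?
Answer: -19447/44 ≈ -441.98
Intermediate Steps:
y = -38894 (y = 3/2 - ½*77791 = 3/2 - 77791/2 = -38894)
y/k(-22, 109) = -38894/((-4*(-22))) = -38894/88 = -38894*1/88 = -19447/44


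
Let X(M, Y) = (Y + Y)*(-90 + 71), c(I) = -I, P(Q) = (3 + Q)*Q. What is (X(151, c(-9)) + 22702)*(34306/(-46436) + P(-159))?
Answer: 495258622340/893 ≈ 5.5460e+8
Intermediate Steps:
P(Q) = Q*(3 + Q)
X(M, Y) = -38*Y (X(M, Y) = (2*Y)*(-19) = -38*Y)
(X(151, c(-9)) + 22702)*(34306/(-46436) + P(-159)) = (-(-38)*(-9) + 22702)*(34306/(-46436) - 159*(3 - 159)) = (-38*9 + 22702)*(34306*(-1/46436) - 159*(-156)) = (-342 + 22702)*(-17153/23218 + 24804) = 22360*(575882119/23218) = 495258622340/893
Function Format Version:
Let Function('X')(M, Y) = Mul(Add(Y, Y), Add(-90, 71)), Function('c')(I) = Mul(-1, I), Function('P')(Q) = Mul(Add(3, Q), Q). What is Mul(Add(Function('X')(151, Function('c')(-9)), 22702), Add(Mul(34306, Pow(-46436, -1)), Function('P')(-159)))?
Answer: Rational(495258622340, 893) ≈ 5.5460e+8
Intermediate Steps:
Function('P')(Q) = Mul(Q, Add(3, Q))
Function('X')(M, Y) = Mul(-38, Y) (Function('X')(M, Y) = Mul(Mul(2, Y), -19) = Mul(-38, Y))
Mul(Add(Function('X')(151, Function('c')(-9)), 22702), Add(Mul(34306, Pow(-46436, -1)), Function('P')(-159))) = Mul(Add(Mul(-38, Mul(-1, -9)), 22702), Add(Mul(34306, Pow(-46436, -1)), Mul(-159, Add(3, -159)))) = Mul(Add(Mul(-38, 9), 22702), Add(Mul(34306, Rational(-1, 46436)), Mul(-159, -156))) = Mul(Add(-342, 22702), Add(Rational(-17153, 23218), 24804)) = Mul(22360, Rational(575882119, 23218)) = Rational(495258622340, 893)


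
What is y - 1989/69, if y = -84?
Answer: -2595/23 ≈ -112.83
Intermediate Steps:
y - 1989/69 = -84 - 1989/69 = -84 - 51*13/23 = -84 - 663/23 = -2595/23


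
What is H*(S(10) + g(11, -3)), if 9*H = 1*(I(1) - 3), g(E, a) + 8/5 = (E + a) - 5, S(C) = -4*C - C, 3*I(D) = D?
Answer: 72/5 ≈ 14.400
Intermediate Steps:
I(D) = D/3
S(C) = -5*C
g(E, a) = -33/5 + E + a (g(E, a) = -8/5 + ((E + a) - 5) = -8/5 + (-5 + E + a) = -33/5 + E + a)
H = -8/27 (H = (1*((⅓)*1 - 3))/9 = (1*(⅓ - 3))/9 = (1*(-8/3))/9 = (⅑)*(-8/3) = -8/27 ≈ -0.29630)
H*(S(10) + g(11, -3)) = -8*(-5*10 + (-33/5 + 11 - 3))/27 = -8*(-50 + 7/5)/27 = -8/27*(-243/5) = 72/5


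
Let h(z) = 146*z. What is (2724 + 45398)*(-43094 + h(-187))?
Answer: -3387596312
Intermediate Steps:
(2724 + 45398)*(-43094 + h(-187)) = (2724 + 45398)*(-43094 + 146*(-187)) = 48122*(-43094 - 27302) = 48122*(-70396) = -3387596312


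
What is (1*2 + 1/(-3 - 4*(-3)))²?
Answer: 361/81 ≈ 4.4568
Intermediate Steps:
(1*2 + 1/(-3 - 4*(-3)))² = (2 + 1/(-3 + 12))² = (2 + 1/9)² = (2 + ⅑)² = (19/9)² = 361/81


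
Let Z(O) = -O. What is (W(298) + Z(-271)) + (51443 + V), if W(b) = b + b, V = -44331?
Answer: 7979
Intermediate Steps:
W(b) = 2*b
(W(298) + Z(-271)) + (51443 + V) = (2*298 - 1*(-271)) + (51443 - 44331) = (596 + 271) + 7112 = 867 + 7112 = 7979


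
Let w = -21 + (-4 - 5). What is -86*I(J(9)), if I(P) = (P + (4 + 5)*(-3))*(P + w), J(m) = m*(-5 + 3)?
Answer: -185760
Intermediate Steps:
J(m) = -2*m (J(m) = m*(-2) = -2*m)
w = -30 (w = -21 - 9 = -30)
I(P) = (-30 + P)*(-27 + P) (I(P) = (P + (4 + 5)*(-3))*(P - 30) = (P + 9*(-3))*(-30 + P) = (P - 27)*(-30 + P) = (-27 + P)*(-30 + P) = (-30 + P)*(-27 + P))
-86*I(J(9)) = -86*(810 + (-2*9)² - (-114)*9) = -86*(810 + (-18)² - 57*(-18)) = -86*(810 + 324 + 1026) = -86*2160 = -185760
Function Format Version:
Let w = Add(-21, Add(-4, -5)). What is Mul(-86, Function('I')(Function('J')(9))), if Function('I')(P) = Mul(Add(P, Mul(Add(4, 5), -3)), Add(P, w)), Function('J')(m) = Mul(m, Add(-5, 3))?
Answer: -185760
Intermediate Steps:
Function('J')(m) = Mul(-2, m) (Function('J')(m) = Mul(m, -2) = Mul(-2, m))
w = -30 (w = Add(-21, -9) = -30)
Function('I')(P) = Mul(Add(-30, P), Add(-27, P)) (Function('I')(P) = Mul(Add(P, Mul(Add(4, 5), -3)), Add(P, -30)) = Mul(Add(P, Mul(9, -3)), Add(-30, P)) = Mul(Add(P, -27), Add(-30, P)) = Mul(Add(-27, P), Add(-30, P)) = Mul(Add(-30, P), Add(-27, P)))
Mul(-86, Function('I')(Function('J')(9))) = Mul(-86, Add(810, Pow(Mul(-2, 9), 2), Mul(-57, Mul(-2, 9)))) = Mul(-86, Add(810, Pow(-18, 2), Mul(-57, -18))) = Mul(-86, Add(810, 324, 1026)) = Mul(-86, 2160) = -185760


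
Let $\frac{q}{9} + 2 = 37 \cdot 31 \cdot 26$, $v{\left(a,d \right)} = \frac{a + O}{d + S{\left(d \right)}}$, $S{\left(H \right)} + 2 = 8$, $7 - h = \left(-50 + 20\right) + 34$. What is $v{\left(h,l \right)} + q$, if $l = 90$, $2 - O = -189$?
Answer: $\frac{12882337}{48} \approx 2.6838 \cdot 10^{5}$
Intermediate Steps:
$h = 3$ ($h = 7 - \left(\left(-50 + 20\right) + 34\right) = 7 - \left(-30 + 34\right) = 7 - 4 = 3$)
$O = 191$ ($O = 2 - -189 = 2 + 189 = 191$)
$S{\left(H \right)} = 6$ ($S{\left(H \right)} = -2 + 8 = 6$)
$v{\left(a,d \right)} = \frac{191 + a}{6 + d}$ ($v{\left(a,d \right)} = \frac{a + 191}{d + 6} = \frac{191 + a}{6 + d}$)
$q = 268380$ ($q = -18 + 9 \cdot 37 \cdot 31 \cdot 26 = -18 + 9 \cdot 1147 \cdot 26 = -18 + 9 \cdot 29822 = -18 + 268398 = 268380$)
$v{\left(h,l \right)} + q = \frac{191 + 3}{6 + 90} + 268380 = \frac{1}{96} \cdot 194 + 268380 = \frac{97}{48} + 268380 = \frac{12882337}{48}$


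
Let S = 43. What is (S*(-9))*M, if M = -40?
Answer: 15480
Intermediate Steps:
(S*(-9))*M = (43*(-9))*(-40) = -387*(-40) = 15480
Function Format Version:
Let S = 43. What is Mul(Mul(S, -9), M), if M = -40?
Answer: 15480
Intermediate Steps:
Mul(Mul(S, -9), M) = Mul(Mul(43, -9), -40) = Mul(-387, -40) = 15480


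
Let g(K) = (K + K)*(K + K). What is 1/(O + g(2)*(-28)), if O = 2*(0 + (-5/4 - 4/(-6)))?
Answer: -6/2695 ≈ -0.0022263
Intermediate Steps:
g(K) = 4*K² (g(K) = (2*K)*(2*K) = 4*K²)
O = -7/6 (O = 2*(0 + (-5*¼ - 4*(-⅙))) = 2*(0 + (-5/4 + ⅔)) = 2*(0 - 7/12) = 2*(-7/12) = -7/6 ≈ -1.1667)
1/(O + g(2)*(-28)) = 1/(-7/6 + (4*2²)*(-28)) = 1/(-7/6 + (4*4)*(-28)) = 1/(-7/6 + 16*(-28)) = 1/(-7/6 - 448) = 1/(-2695/6) = -6/2695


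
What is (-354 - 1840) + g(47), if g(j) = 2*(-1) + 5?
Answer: -2191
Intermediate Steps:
g(j) = 3 (g(j) = -2 + 5 = 3)
(-354 - 1840) + g(47) = (-354 - 1840) + 3 = -2194 + 3 = -2191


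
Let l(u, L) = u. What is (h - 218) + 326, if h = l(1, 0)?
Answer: 109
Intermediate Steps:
h = 1
(h - 218) + 326 = (1 - 218) + 326 = -217 + 326 = 109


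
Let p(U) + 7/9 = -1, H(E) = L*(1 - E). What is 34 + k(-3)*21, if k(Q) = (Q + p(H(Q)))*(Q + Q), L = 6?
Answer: 636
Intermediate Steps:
H(E) = 6 - 6*E (H(E) = 6*(1 - E) = 6 - 6*E)
p(U) = -16/9 (p(U) = -7/9 - 1 = -16/9)
k(Q) = 2*Q*(-16/9 + Q) (k(Q) = (Q - 16/9)*(Q + Q) = (-16/9 + Q)*(2*Q) = 2*Q*(-16/9 + Q))
34 + k(-3)*21 = 34 + ((2/9)*(-3)*(-16 + 9*(-3)))*21 = 34 + ((2/9)*(-3)*(-16 - 27))*21 = 34 + ((2/9)*(-3)*(-43))*21 = 34 + (86/3)*21 = 34 + 602 = 636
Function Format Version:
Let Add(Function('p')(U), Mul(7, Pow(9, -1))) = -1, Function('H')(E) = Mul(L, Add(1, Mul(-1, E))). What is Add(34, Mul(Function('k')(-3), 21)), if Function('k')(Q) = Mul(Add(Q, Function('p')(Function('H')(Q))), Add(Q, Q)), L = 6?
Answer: 636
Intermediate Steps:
Function('H')(E) = Add(6, Mul(-6, E)) (Function('H')(E) = Mul(6, Add(1, Mul(-1, E))) = Add(6, Mul(-6, E)))
Function('p')(U) = Rational(-16, 9) (Function('p')(U) = Add(Rational(-7, 9), -1) = Rational(-16, 9))
Function('k')(Q) = Mul(2, Q, Add(Rational(-16, 9), Q)) (Function('k')(Q) = Mul(Add(Q, Rational(-16, 9)), Add(Q, Q)) = Mul(Add(Rational(-16, 9), Q), Mul(2, Q)) = Mul(2, Q, Add(Rational(-16, 9), Q)))
Add(34, Mul(Function('k')(-3), 21)) = Add(34, Mul(Mul(Rational(2, 9), -3, Add(-16, Mul(9, -3))), 21)) = Add(34, Mul(Mul(Rational(2, 9), -3, Add(-16, -27)), 21)) = Add(34, Mul(Mul(Rational(2, 9), -3, -43), 21)) = Add(34, Mul(Rational(86, 3), 21)) = Add(34, 602) = 636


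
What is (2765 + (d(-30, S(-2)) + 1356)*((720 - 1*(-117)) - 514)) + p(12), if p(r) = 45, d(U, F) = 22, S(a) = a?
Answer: 447904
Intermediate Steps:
(2765 + (d(-30, S(-2)) + 1356)*((720 - 1*(-117)) - 514)) + p(12) = (2765 + (22 + 1356)*((720 - 1*(-117)) - 514)) + 45 = (2765 + 1378*((720 + 117) - 514)) + 45 = (2765 + 1378*(837 - 514)) + 45 = (2765 + 1378*323) + 45 = (2765 + 445094) + 45 = 447859 + 45 = 447904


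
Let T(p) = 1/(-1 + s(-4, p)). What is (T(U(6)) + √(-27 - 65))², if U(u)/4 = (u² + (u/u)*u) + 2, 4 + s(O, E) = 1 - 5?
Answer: (1 - 18*I*√23)²/81 ≈ -91.988 - 2.1315*I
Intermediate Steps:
s(O, E) = -8 (s(O, E) = -4 + (1 - 5) = -4 - 4 = -8)
U(u) = 8 + 4*u + 4*u² (U(u) = 4*((u² + (u/u)*u) + 2) = 4*((u² + 1*u) + 2) = 4*((u² + u) + 2) = 4*((u + u²) + 2) = 4*(2 + u + u²) = 8 + 4*u + 4*u²)
T(p) = -⅑ (T(p) = 1/(-1 - 8) = 1/(-9) = -⅑)
(T(U(6)) + √(-27 - 65))² = (-⅑ + √(-27 - 65))² = (-⅑ + √(-92))² = (-⅑ + 2*I*√23)²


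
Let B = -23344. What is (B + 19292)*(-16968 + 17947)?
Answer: -3966908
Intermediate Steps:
(B + 19292)*(-16968 + 17947) = (-23344 + 19292)*(-16968 + 17947) = -4052*979 = -3966908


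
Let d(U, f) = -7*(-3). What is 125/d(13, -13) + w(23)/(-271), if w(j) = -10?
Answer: 34085/5691 ≈ 5.9893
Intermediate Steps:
d(U, f) = 21
125/d(13, -13) + w(23)/(-271) = 125/21 - 10/(-271) = 125*(1/21) - 10*(-1/271) = 125/21 + 10/271 = 34085/5691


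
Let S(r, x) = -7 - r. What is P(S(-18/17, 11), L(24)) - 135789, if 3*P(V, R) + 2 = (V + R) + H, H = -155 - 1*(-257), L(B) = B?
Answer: -2307744/17 ≈ -1.3575e+5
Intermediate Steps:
H = 102 (H = -155 + 257 = 102)
P(V, R) = 100/3 + R/3 + V/3 (P(V, R) = -⅔ + ((V + R) + 102)/3 = -⅔ + ((R + V) + 102)/3 = -⅔ + (102 + R + V)/3 = -⅔ + (34 + R/3 + V/3) = 100/3 + R/3 + V/3)
P(S(-18/17, 11), L(24)) - 135789 = (100/3 + (⅓)*24 + (-7 - (-18)/17)/3) - 135789 = (100/3 + 8 + (-7 - (-18)/17)/3) - 135789 = (100/3 + 8 + (-7 - 1*(-18/17))/3) - 135789 = (100/3 + 8 + (-7 + 18/17)/3) - 135789 = (100/3 + 8 + (⅓)*(-101/17)) - 135789 = (100/3 + 8 - 101/51) - 135789 = 669/17 - 135789 = -2307744/17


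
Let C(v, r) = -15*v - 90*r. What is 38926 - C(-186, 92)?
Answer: 44416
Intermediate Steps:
C(v, r) = -90*r - 15*v
38926 - C(-186, 92) = 38926 - (-90*92 - 15*(-186)) = 38926 - (-8280 + 2790) = 38926 - 1*(-5490) = 38926 + 5490 = 44416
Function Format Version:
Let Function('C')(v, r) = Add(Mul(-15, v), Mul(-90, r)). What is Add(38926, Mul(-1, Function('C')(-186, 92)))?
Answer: 44416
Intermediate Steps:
Function('C')(v, r) = Add(Mul(-90, r), Mul(-15, v))
Add(38926, Mul(-1, Function('C')(-186, 92))) = Add(38926, Mul(-1, Add(Mul(-90, 92), Mul(-15, -186)))) = Add(38926, Mul(-1, Add(-8280, 2790))) = Add(38926, Mul(-1, -5490)) = Add(38926, 5490) = 44416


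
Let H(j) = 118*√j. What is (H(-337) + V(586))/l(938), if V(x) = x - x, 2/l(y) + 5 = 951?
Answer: 55814*I*√337 ≈ 1.0246e+6*I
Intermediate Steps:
l(y) = 1/473 (l(y) = 2/(-5 + 951) = 2/946 = 2*(1/946) = 1/473)
V(x) = 0
(H(-337) + V(586))/l(938) = (118*√(-337) + 0)/(1/473) = (118*(I*√337) + 0)*473 = (118*I*√337 + 0)*473 = (118*I*√337)*473 = 55814*I*√337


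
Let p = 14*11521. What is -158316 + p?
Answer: 2978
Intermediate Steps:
p = 161294
-158316 + p = -158316 + 161294 = 2978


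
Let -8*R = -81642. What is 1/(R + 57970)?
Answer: 4/272701 ≈ 1.4668e-5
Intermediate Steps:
R = 40821/4 (R = -⅛*(-81642) = 40821/4 ≈ 10205.)
1/(R + 57970) = 1/(40821/4 + 57970) = 1/(272701/4) = 4/272701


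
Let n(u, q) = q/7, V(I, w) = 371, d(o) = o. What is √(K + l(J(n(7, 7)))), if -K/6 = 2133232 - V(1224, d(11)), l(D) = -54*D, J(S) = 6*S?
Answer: I*√12797490 ≈ 3577.4*I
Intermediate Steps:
n(u, q) = q/7 (n(u, q) = q*(⅐) = q/7)
K = -12797166 (K = -6*(2133232 - 1*371) = -6*(2133232 - 371) = -6*2132861 = -12797166)
√(K + l(J(n(7, 7)))) = √(-12797166 - 324*(⅐)*7) = √(-12797166 - 324) = √(-12797490) = I*√12797490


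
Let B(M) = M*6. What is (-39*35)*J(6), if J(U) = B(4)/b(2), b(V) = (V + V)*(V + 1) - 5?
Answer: -4680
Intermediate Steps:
B(M) = 6*M
b(V) = -5 + 2*V*(1 + V) (b(V) = (2*V)*(1 + V) - 5 = 2*V*(1 + V) - 5 = -5 + 2*V*(1 + V))
J(U) = 24/7 (J(U) = (6*4)/(-5 + 2*2 + 2*2**2) = 24/(-5 + 4 + 2*4) = 24/(-5 + 4 + 8) = 24/7)
(-39*35)*J(6) = -39*35*(24/7) = -1365*24/7 = -4680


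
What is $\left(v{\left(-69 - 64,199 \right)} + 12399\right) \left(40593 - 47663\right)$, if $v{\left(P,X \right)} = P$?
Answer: $-86720620$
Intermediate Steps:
$\left(v{\left(-69 - 64,199 \right)} + 12399\right) \left(40593 - 47663\right) = \left(\left(-69 - 64\right) + 12399\right) \left(40593 - 47663\right) = \left(\left(-69 - 64\right) + 12399\right) \left(-7070\right) = \left(-133 + 12399\right) \left(-7070\right) = 12266 \left(-7070\right) = -86720620$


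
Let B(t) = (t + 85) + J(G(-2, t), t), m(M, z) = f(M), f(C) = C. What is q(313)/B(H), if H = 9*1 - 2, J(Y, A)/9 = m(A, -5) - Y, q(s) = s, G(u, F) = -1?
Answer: 313/164 ≈ 1.9085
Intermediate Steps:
m(M, z) = M
J(Y, A) = -9*Y + 9*A (J(Y, A) = 9*(A - Y) = -9*Y + 9*A)
H = 7 (H = 9 - 2 = 7)
B(t) = 94 + 10*t (B(t) = (t + 85) + (-9*(-1) + 9*t) = (85 + t) + (9 + 9*t) = 94 + 10*t)
q(313)/B(H) = 313/(94 + 10*7) = 313/(94 + 70) = 313/164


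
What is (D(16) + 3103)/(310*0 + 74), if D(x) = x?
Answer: 3119/74 ≈ 42.149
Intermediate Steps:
(D(16) + 3103)/(310*0 + 74) = (16 + 3103)/(310*0 + 74) = 3119/(0 + 74) = 3119/74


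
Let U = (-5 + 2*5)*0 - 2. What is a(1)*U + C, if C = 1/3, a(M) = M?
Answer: -5/3 ≈ -1.6667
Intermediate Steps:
C = ⅓ ≈ 0.33333
U = -2 (U = (-5 + 10)*0 - 2 = 5*0 - 2 = 0 - 2 = -2)
a(1)*U + C = 1*(-2) + ⅓ = -2 + ⅓ = -5/3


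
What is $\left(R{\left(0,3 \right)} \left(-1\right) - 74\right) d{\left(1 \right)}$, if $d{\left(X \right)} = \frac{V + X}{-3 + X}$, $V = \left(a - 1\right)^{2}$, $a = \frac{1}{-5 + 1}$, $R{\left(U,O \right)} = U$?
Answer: $\frac{1517}{16} \approx 94.813$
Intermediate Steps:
$a = - \frac{1}{4}$ ($a = \frac{1}{-4} = - \frac{1}{4} \approx -0.25$)
$V = \frac{25}{16}$ ($V = \left(- \frac{1}{4} - 1\right)^{2} = \left(- \frac{5}{4}\right)^{2} = \frac{25}{16} \approx 1.5625$)
$d{\left(X \right)} = \frac{\frac{25}{16} + X}{-3 + X}$
$\left(R{\left(0,3 \right)} \left(-1\right) - 74\right) d{\left(1 \right)} = \left(0 \left(-1\right) - 74\right) \frac{\frac{25}{16} + 1}{-3 + 1} = \left(0 - 74\right) \frac{1}{-2} \cdot \frac{41}{16} = - 74 \left(\left(- \frac{1}{2}\right) \frac{41}{16}\right) = \left(-74\right) \left(- \frac{41}{32}\right) = \frac{1517}{16}$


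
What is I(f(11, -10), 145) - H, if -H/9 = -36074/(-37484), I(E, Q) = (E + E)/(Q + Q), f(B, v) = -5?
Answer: 4688915/543518 ≈ 8.6270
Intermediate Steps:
I(E, Q) = E/Q (I(E, Q) = (2*E)/((2*Q)) = (2*E)*(1/(2*Q)) = E/Q)
H = -162333/18742 (H = -(-324666)/(-37484) = -(-324666)*(-1)/37484 = -9*18037/18742 = -162333/18742 ≈ -8.6615)
I(f(11, -10), 145) - H = -5/145 - 1*(-162333/18742) = -5*1/145 + 162333/18742 = -1/29 + 162333/18742 = 4688915/543518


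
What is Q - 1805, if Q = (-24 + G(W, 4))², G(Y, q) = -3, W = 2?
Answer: -1076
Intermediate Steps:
Q = 729 (Q = (-24 - 3)² = (-27)² = 729)
Q - 1805 = 729 - 1805 = -1076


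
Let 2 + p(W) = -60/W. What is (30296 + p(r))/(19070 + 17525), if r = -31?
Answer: 939174/1134445 ≈ 0.82787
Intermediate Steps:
p(W) = -2 - 60/W
(30296 + p(r))/(19070 + 17525) = (30296 + (-2 - 60/(-31)))/(19070 + 17525) = (30296 + (-2 - 60*(-1/31)))/36595 = (30296 + (-2 + 60/31))*(1/36595) = (30296 - 2/31)*(1/36595) = (939174/31)*(1/36595) = 939174/1134445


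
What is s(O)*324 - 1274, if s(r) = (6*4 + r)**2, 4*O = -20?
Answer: 115690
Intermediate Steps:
O = -5 (O = (1/4)*(-20) = -5)
s(r) = (24 + r)**2
s(O)*324 - 1274 = (24 - 5)**2*324 - 1274 = 19**2*324 - 1274 = 361*324 - 1274 = 116964 - 1274 = 115690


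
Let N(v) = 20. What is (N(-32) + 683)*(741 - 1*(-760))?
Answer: 1055203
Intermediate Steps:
(N(-32) + 683)*(741 - 1*(-760)) = (20 + 683)*(741 - 1*(-760)) = 703*(741 + 760) = 703*1501 = 1055203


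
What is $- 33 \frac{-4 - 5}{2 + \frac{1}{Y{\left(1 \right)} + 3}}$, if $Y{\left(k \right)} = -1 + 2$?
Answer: $132$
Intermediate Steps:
$Y{\left(k \right)} = 1$
$- 33 \frac{-4 - 5}{2 + \frac{1}{Y{\left(1 \right)} + 3}} = - 33 \frac{-4 - 5}{2 + \frac{1}{1 + 3}} = - 33 \left(- \frac{9}{2 + \frac{1}{4}}\right) = - 33 \left(- \frac{9}{\frac{9}{4}}\right) = - 33 \left(\left(-9\right) \frac{4}{9}\right) = \left(-33\right) \left(-4\right) = 132$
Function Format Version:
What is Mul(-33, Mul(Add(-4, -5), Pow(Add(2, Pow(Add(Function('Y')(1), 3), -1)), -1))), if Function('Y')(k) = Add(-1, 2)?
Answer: 132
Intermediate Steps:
Function('Y')(k) = 1
Mul(-33, Mul(Add(-4, -5), Pow(Add(2, Pow(Add(Function('Y')(1), 3), -1)), -1))) = Mul(-33, Mul(Add(-4, -5), Pow(Add(2, Pow(Add(1, 3), -1)), -1))) = Mul(-33, Mul(-9, Pow(Add(2, Pow(4, -1)), -1))) = Mul(-33, Mul(-9, Pow(Add(2, Rational(1, 4)), -1))) = Mul(-33, Mul(-9, Pow(Rational(9, 4), -1))) = Mul(-33, Mul(-9, Rational(4, 9))) = Mul(-33, -4) = 132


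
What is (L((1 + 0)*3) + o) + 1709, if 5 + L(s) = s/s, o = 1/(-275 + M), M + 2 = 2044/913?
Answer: 427710272/250857 ≈ 1705.0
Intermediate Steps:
M = 218/913 (M = -2 + 2044/913 = 218/913 ≈ 0.23877)
o = -913/250857 (o = 1/(-275 + 218/913) = 1/(-250857/913) = -913/250857 ≈ -0.0036395)
L(s) = -4 (L(s) = -5 + s/s = -5 + 1 = -4)
(L((1 + 0)*3) + o) + 1709 = (-4 - 913/250857) + 1709 = -1004341/250857 + 1709 = 427710272/250857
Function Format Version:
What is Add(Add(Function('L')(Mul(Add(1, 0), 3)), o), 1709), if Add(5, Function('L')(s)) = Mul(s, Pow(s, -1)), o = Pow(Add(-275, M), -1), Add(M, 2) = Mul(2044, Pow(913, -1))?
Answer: Rational(427710272, 250857) ≈ 1705.0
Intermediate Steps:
M = Rational(218, 913) (M = Add(-2, Mul(2044, Pow(913, -1))) = Add(-2, Mul(2044, Rational(1, 913))) = Add(-2, Rational(2044, 913)) = Rational(218, 913) ≈ 0.23877)
o = Rational(-913, 250857) (o = Pow(Add(-275, Rational(218, 913)), -1) = Pow(Rational(-250857, 913), -1) = Rational(-913, 250857) ≈ -0.0036395)
Function('L')(s) = -4 (Function('L')(s) = Add(-5, Mul(s, Pow(s, -1))) = Add(-5, 1) = -4)
Add(Add(Function('L')(Mul(Add(1, 0), 3)), o), 1709) = Add(Add(-4, Rational(-913, 250857)), 1709) = Add(Rational(-1004341, 250857), 1709) = Rational(427710272, 250857)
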